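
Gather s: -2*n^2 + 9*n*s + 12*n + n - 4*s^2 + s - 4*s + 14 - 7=-2*n^2 + 13*n - 4*s^2 + s*(9*n - 3) + 7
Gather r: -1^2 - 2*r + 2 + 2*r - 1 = 0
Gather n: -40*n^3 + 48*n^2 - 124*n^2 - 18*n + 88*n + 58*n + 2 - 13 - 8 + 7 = -40*n^3 - 76*n^2 + 128*n - 12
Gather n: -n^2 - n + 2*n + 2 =-n^2 + n + 2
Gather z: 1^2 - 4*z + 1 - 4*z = 2 - 8*z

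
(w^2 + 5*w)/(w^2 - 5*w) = (w + 5)/(w - 5)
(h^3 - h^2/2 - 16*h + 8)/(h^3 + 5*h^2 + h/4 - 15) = 2*(2*h^2 - 9*h + 4)/(4*h^2 + 4*h - 15)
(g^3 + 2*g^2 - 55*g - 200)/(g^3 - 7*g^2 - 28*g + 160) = (g + 5)/(g - 4)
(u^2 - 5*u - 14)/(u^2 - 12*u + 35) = (u + 2)/(u - 5)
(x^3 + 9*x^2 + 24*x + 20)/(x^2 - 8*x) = (x^3 + 9*x^2 + 24*x + 20)/(x*(x - 8))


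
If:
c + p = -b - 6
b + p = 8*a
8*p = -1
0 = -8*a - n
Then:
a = -n/8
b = 1/8 - n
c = n - 6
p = -1/8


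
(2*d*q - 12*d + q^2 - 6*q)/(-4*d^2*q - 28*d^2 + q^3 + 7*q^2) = (q - 6)/(-2*d*q - 14*d + q^2 + 7*q)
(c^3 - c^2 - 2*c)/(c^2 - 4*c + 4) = c*(c + 1)/(c - 2)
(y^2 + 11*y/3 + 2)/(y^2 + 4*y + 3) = (y + 2/3)/(y + 1)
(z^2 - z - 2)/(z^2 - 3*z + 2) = (z + 1)/(z - 1)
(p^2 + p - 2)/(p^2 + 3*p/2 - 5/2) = 2*(p + 2)/(2*p + 5)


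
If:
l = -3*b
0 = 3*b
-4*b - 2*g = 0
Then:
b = 0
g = 0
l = 0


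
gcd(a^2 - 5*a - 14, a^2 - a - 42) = a - 7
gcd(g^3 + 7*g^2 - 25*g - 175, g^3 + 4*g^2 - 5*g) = g + 5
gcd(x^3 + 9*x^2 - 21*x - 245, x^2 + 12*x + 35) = x + 7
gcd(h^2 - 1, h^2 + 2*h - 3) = h - 1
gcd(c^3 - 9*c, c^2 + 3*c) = c^2 + 3*c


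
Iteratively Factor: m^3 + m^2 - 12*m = (m + 4)*(m^2 - 3*m) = (m - 3)*(m + 4)*(m)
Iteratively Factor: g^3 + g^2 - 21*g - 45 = (g + 3)*(g^2 - 2*g - 15) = (g + 3)^2*(g - 5)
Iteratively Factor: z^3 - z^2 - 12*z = (z)*(z^2 - z - 12) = z*(z + 3)*(z - 4)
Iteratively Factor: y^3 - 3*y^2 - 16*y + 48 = (y - 4)*(y^2 + y - 12) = (y - 4)*(y - 3)*(y + 4)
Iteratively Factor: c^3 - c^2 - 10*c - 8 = (c + 2)*(c^2 - 3*c - 4) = (c + 1)*(c + 2)*(c - 4)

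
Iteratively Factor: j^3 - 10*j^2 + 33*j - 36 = (j - 3)*(j^2 - 7*j + 12) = (j - 3)^2*(j - 4)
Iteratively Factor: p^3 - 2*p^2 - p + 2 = (p - 2)*(p^2 - 1) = (p - 2)*(p + 1)*(p - 1)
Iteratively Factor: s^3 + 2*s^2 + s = (s + 1)*(s^2 + s) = (s + 1)^2*(s)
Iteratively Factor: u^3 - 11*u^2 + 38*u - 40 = (u - 4)*(u^2 - 7*u + 10) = (u - 5)*(u - 4)*(u - 2)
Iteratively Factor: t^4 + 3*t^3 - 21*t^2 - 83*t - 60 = (t - 5)*(t^3 + 8*t^2 + 19*t + 12) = (t - 5)*(t + 3)*(t^2 + 5*t + 4) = (t - 5)*(t + 1)*(t + 3)*(t + 4)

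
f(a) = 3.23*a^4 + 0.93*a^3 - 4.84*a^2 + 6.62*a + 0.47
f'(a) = 12.92*a^3 + 2.79*a^2 - 9.68*a + 6.62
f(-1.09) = -9.14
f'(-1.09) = 3.75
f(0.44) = 2.65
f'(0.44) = 4.00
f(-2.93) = 154.18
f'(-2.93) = -266.05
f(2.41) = 110.29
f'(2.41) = 180.34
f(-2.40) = 51.01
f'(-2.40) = -132.68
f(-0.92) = -8.13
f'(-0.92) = 7.83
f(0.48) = 2.81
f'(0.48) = 4.05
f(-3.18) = 230.87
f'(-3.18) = -349.86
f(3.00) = 263.51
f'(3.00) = 351.53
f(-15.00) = 159192.17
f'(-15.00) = -42825.43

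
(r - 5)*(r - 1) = r^2 - 6*r + 5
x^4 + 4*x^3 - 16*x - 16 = (x - 2)*(x + 2)^3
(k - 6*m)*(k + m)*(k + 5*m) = k^3 - 31*k*m^2 - 30*m^3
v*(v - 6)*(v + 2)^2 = v^4 - 2*v^3 - 20*v^2 - 24*v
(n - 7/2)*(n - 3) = n^2 - 13*n/2 + 21/2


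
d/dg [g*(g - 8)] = 2*g - 8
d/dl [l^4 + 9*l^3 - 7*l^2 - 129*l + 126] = 4*l^3 + 27*l^2 - 14*l - 129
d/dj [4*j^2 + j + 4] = 8*j + 1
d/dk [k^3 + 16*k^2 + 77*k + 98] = 3*k^2 + 32*k + 77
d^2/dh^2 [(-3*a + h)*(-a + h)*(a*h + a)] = 2*a*(-4*a + 3*h + 1)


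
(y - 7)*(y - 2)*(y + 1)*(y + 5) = y^4 - 3*y^3 - 35*y^2 + 39*y + 70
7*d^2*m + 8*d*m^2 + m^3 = m*(d + m)*(7*d + m)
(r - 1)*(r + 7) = r^2 + 6*r - 7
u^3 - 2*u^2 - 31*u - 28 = (u - 7)*(u + 1)*(u + 4)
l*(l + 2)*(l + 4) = l^3 + 6*l^2 + 8*l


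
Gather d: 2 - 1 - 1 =0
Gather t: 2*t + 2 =2*t + 2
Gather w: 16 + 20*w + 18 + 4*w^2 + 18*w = 4*w^2 + 38*w + 34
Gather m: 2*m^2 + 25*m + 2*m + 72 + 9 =2*m^2 + 27*m + 81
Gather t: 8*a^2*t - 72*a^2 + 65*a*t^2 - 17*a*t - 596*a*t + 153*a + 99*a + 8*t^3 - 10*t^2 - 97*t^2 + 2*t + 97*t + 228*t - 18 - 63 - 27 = -72*a^2 + 252*a + 8*t^3 + t^2*(65*a - 107) + t*(8*a^2 - 613*a + 327) - 108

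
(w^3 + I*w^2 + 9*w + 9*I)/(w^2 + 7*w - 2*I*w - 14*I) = (w^3 + I*w^2 + 9*w + 9*I)/(w^2 + w*(7 - 2*I) - 14*I)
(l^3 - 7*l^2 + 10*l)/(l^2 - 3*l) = (l^2 - 7*l + 10)/(l - 3)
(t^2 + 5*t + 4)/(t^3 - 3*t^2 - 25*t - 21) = (t + 4)/(t^2 - 4*t - 21)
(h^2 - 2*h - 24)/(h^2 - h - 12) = (-h^2 + 2*h + 24)/(-h^2 + h + 12)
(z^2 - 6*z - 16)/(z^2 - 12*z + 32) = (z + 2)/(z - 4)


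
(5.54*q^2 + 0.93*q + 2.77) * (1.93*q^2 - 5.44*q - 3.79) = 10.6922*q^4 - 28.3427*q^3 - 20.7097*q^2 - 18.5935*q - 10.4983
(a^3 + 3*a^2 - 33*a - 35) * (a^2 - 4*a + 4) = a^5 - a^4 - 41*a^3 + 109*a^2 + 8*a - 140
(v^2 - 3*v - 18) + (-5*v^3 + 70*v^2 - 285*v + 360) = -5*v^3 + 71*v^2 - 288*v + 342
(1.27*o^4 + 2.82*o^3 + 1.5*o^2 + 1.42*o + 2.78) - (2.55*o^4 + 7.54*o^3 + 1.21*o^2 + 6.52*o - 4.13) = -1.28*o^4 - 4.72*o^3 + 0.29*o^2 - 5.1*o + 6.91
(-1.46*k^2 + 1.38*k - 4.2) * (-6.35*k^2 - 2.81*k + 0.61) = 9.271*k^4 - 4.6604*k^3 + 21.9016*k^2 + 12.6438*k - 2.562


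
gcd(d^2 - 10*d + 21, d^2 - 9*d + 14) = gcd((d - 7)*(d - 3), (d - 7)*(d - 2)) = d - 7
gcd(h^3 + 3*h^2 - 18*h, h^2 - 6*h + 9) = h - 3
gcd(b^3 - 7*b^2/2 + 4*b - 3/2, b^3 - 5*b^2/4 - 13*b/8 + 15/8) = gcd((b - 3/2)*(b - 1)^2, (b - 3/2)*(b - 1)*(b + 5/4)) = b^2 - 5*b/2 + 3/2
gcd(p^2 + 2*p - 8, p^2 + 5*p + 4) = p + 4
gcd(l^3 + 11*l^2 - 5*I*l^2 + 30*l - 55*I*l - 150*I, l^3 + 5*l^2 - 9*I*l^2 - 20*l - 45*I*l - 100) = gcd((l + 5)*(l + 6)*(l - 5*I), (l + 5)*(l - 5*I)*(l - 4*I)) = l^2 + l*(5 - 5*I) - 25*I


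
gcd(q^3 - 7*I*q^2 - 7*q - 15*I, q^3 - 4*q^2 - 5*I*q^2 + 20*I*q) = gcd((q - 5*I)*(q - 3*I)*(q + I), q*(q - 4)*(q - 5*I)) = q - 5*I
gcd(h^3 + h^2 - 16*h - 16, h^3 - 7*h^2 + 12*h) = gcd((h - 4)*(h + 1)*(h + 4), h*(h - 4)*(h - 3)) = h - 4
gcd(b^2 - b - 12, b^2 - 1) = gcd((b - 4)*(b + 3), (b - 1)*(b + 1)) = 1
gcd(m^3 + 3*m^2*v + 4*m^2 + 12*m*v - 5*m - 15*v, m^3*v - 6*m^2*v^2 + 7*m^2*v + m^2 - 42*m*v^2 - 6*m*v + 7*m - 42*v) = 1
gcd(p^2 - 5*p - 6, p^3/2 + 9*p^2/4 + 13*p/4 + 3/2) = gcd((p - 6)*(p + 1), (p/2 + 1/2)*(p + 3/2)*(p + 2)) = p + 1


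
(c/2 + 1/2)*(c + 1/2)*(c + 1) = c^3/2 + 5*c^2/4 + c + 1/4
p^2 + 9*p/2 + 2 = (p + 1/2)*(p + 4)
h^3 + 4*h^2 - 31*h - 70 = (h - 5)*(h + 2)*(h + 7)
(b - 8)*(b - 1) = b^2 - 9*b + 8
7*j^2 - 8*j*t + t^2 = (-7*j + t)*(-j + t)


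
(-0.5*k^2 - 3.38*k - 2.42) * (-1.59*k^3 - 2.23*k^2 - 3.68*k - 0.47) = 0.795*k^5 + 6.4892*k^4 + 13.2252*k^3 + 18.07*k^2 + 10.4942*k + 1.1374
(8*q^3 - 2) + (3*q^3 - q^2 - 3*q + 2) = 11*q^3 - q^2 - 3*q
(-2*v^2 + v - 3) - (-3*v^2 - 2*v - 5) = v^2 + 3*v + 2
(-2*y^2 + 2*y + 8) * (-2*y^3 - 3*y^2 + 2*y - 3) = 4*y^5 + 2*y^4 - 26*y^3 - 14*y^2 + 10*y - 24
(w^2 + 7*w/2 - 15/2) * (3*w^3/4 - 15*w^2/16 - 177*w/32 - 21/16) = 3*w^5/4 + 27*w^4/16 - 231*w^3/16 - 873*w^2/64 + 2361*w/64 + 315/32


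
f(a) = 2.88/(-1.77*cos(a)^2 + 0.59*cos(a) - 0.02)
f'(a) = 2.88*(-3.54*sin(a)*cos(a) + 0.59*sin(a))/(-1.77*cos(a)^2 + 0.59*cos(a) - 0.02)^2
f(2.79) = -1.35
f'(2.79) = 0.85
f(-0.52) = -3.42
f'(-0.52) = 5.02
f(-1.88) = -7.92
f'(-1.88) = -34.63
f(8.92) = -1.52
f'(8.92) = 1.43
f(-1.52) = 533.95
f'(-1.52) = -40560.15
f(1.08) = -21.31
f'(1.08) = -150.04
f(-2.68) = -1.46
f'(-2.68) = -1.25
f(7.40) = -28.33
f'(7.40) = -240.99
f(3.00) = -1.23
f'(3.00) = 0.30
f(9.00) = -1.42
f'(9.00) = 1.10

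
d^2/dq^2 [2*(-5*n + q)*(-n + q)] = 4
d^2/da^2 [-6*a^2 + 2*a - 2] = -12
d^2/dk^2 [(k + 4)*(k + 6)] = 2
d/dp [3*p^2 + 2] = 6*p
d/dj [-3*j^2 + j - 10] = 1 - 6*j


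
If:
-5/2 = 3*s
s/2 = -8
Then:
No Solution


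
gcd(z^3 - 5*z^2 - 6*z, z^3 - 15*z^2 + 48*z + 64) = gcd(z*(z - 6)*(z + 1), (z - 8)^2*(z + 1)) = z + 1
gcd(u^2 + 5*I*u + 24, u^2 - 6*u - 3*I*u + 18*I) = u - 3*I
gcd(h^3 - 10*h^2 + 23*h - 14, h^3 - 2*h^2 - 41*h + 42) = h^2 - 8*h + 7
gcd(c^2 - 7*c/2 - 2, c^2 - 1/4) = c + 1/2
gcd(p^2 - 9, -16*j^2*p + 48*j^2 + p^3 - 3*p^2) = p - 3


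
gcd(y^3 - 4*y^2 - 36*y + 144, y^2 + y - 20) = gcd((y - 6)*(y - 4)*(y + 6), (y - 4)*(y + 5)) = y - 4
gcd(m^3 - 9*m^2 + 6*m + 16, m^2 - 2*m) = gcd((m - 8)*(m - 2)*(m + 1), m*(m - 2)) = m - 2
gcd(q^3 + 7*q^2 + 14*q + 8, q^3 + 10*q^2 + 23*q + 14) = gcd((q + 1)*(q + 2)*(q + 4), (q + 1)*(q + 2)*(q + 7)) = q^2 + 3*q + 2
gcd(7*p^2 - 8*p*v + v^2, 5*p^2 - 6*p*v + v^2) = p - v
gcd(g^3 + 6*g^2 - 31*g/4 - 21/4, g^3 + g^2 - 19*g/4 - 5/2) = g + 1/2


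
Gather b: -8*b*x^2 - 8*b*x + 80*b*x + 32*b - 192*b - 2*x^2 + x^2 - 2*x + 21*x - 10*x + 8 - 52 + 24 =b*(-8*x^2 + 72*x - 160) - x^2 + 9*x - 20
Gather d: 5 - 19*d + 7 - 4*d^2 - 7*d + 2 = -4*d^2 - 26*d + 14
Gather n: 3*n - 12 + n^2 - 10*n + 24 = n^2 - 7*n + 12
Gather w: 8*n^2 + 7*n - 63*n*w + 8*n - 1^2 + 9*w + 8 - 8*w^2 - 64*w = 8*n^2 + 15*n - 8*w^2 + w*(-63*n - 55) + 7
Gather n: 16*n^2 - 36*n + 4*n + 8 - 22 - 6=16*n^2 - 32*n - 20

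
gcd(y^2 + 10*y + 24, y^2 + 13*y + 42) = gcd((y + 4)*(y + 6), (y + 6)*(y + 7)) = y + 6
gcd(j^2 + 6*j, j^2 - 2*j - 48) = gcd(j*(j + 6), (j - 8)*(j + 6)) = j + 6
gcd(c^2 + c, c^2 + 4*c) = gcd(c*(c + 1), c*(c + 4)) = c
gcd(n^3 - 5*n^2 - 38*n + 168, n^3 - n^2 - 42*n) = n^2 - n - 42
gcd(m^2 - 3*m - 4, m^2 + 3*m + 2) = m + 1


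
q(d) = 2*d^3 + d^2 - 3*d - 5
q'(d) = 6*d^2 + 2*d - 3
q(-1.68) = -6.62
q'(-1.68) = 10.57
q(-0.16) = -4.50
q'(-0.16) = -3.17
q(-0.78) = -3.00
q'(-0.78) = -0.91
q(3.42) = 76.44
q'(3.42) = 74.02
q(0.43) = -5.95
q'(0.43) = -1.03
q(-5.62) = -311.56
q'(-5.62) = 175.27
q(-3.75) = -85.16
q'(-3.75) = 73.88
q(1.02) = -4.90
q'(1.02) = 5.28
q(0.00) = -5.00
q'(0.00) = -3.00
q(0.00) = -5.00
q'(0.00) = -3.00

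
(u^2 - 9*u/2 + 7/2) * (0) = 0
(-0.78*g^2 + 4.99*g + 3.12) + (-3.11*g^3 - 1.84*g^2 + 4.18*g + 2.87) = -3.11*g^3 - 2.62*g^2 + 9.17*g + 5.99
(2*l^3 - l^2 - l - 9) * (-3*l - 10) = -6*l^4 - 17*l^3 + 13*l^2 + 37*l + 90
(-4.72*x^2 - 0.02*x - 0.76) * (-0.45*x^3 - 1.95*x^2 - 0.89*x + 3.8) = 2.124*x^5 + 9.213*x^4 + 4.5818*x^3 - 16.4362*x^2 + 0.6004*x - 2.888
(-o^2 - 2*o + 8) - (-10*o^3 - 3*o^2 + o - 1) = 10*o^3 + 2*o^2 - 3*o + 9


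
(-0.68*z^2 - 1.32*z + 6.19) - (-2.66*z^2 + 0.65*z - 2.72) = 1.98*z^2 - 1.97*z + 8.91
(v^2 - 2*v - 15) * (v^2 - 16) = v^4 - 2*v^3 - 31*v^2 + 32*v + 240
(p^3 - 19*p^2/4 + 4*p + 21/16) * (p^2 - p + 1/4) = p^5 - 23*p^4/4 + 9*p^3 - 31*p^2/8 - 5*p/16 + 21/64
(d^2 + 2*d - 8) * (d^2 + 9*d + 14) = d^4 + 11*d^3 + 24*d^2 - 44*d - 112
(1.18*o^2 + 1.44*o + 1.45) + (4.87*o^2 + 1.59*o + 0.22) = 6.05*o^2 + 3.03*o + 1.67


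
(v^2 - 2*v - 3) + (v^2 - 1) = 2*v^2 - 2*v - 4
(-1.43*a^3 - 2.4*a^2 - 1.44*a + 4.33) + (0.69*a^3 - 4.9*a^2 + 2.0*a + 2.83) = -0.74*a^3 - 7.3*a^2 + 0.56*a + 7.16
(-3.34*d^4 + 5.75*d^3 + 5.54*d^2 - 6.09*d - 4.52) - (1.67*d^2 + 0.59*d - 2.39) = -3.34*d^4 + 5.75*d^3 + 3.87*d^2 - 6.68*d - 2.13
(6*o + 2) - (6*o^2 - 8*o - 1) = -6*o^2 + 14*o + 3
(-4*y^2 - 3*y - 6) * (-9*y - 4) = 36*y^3 + 43*y^2 + 66*y + 24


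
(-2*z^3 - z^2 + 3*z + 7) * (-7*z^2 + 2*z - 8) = 14*z^5 + 3*z^4 - 7*z^3 - 35*z^2 - 10*z - 56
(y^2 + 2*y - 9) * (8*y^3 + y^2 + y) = 8*y^5 + 17*y^4 - 69*y^3 - 7*y^2 - 9*y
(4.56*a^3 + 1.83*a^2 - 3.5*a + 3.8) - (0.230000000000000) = 4.56*a^3 + 1.83*a^2 - 3.5*a + 3.57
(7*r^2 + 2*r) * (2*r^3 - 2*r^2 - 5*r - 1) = 14*r^5 - 10*r^4 - 39*r^3 - 17*r^2 - 2*r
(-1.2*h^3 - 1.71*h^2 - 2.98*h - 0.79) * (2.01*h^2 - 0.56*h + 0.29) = -2.412*h^5 - 2.7651*h^4 - 5.3802*h^3 - 0.415*h^2 - 0.4218*h - 0.2291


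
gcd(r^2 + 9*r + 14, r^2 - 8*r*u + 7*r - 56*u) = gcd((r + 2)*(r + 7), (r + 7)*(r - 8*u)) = r + 7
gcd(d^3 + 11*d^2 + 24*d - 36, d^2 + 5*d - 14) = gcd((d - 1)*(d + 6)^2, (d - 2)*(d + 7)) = 1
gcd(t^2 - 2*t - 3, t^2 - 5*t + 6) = t - 3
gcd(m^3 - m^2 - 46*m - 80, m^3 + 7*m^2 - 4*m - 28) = m + 2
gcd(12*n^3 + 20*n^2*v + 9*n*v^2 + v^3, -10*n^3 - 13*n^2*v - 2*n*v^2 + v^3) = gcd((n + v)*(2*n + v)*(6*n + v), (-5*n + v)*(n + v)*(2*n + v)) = 2*n^2 + 3*n*v + v^2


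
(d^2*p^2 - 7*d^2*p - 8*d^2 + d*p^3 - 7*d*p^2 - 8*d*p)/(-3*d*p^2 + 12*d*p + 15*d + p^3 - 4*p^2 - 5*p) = d*(d*p - 8*d + p^2 - 8*p)/(-3*d*p + 15*d + p^2 - 5*p)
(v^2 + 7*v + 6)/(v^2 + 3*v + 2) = (v + 6)/(v + 2)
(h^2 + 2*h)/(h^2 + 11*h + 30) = h*(h + 2)/(h^2 + 11*h + 30)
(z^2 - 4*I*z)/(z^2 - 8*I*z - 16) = z/(z - 4*I)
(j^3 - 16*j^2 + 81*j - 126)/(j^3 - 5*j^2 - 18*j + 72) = (j - 7)/(j + 4)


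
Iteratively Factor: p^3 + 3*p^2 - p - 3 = (p + 1)*(p^2 + 2*p - 3) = (p + 1)*(p + 3)*(p - 1)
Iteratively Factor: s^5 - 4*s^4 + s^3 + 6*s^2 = (s)*(s^4 - 4*s^3 + s^2 + 6*s) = s*(s - 2)*(s^3 - 2*s^2 - 3*s) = s*(s - 2)*(s + 1)*(s^2 - 3*s) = s^2*(s - 2)*(s + 1)*(s - 3)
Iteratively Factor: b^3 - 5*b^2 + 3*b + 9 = (b - 3)*(b^2 - 2*b - 3) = (b - 3)^2*(b + 1)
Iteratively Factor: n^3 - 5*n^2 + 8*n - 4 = (n - 2)*(n^2 - 3*n + 2) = (n - 2)*(n - 1)*(n - 2)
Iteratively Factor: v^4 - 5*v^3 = (v)*(v^3 - 5*v^2) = v^2*(v^2 - 5*v) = v^2*(v - 5)*(v)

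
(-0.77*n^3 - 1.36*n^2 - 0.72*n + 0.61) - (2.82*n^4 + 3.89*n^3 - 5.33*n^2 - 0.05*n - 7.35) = -2.82*n^4 - 4.66*n^3 + 3.97*n^2 - 0.67*n + 7.96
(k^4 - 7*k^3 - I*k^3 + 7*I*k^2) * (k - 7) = k^5 - 14*k^4 - I*k^4 + 49*k^3 + 14*I*k^3 - 49*I*k^2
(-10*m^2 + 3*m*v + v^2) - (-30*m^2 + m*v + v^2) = 20*m^2 + 2*m*v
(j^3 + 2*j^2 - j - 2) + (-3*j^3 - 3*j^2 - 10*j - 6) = -2*j^3 - j^2 - 11*j - 8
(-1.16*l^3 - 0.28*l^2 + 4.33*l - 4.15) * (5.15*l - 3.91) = -5.974*l^4 + 3.0936*l^3 + 23.3943*l^2 - 38.3028*l + 16.2265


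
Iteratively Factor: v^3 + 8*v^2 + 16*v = (v + 4)*(v^2 + 4*v) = v*(v + 4)*(v + 4)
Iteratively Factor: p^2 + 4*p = (p + 4)*(p)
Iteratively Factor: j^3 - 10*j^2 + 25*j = (j - 5)*(j^2 - 5*j) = j*(j - 5)*(j - 5)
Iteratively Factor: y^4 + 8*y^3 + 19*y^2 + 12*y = (y + 1)*(y^3 + 7*y^2 + 12*y) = (y + 1)*(y + 3)*(y^2 + 4*y) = y*(y + 1)*(y + 3)*(y + 4)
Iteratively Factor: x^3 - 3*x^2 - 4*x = (x + 1)*(x^2 - 4*x) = (x - 4)*(x + 1)*(x)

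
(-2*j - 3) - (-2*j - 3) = 0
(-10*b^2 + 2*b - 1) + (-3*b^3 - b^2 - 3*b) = -3*b^3 - 11*b^2 - b - 1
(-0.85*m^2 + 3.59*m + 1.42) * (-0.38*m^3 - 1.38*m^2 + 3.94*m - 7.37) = 0.323*m^5 - 0.1912*m^4 - 8.8428*m^3 + 18.4495*m^2 - 20.8635*m - 10.4654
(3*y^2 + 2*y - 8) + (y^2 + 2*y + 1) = 4*y^2 + 4*y - 7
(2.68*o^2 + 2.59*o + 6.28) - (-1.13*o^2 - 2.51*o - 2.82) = 3.81*o^2 + 5.1*o + 9.1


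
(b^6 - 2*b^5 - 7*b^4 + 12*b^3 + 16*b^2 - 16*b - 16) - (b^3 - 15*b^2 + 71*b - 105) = b^6 - 2*b^5 - 7*b^4 + 11*b^3 + 31*b^2 - 87*b + 89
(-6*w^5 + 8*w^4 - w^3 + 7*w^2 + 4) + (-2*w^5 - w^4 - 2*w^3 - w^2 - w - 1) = -8*w^5 + 7*w^4 - 3*w^3 + 6*w^2 - w + 3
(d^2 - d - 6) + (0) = d^2 - d - 6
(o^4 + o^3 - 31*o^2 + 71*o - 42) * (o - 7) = o^5 - 6*o^4 - 38*o^3 + 288*o^2 - 539*o + 294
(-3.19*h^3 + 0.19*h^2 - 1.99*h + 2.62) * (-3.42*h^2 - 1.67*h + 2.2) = 10.9098*h^5 + 4.6775*h^4 - 0.529500000000001*h^3 - 5.2191*h^2 - 8.7534*h + 5.764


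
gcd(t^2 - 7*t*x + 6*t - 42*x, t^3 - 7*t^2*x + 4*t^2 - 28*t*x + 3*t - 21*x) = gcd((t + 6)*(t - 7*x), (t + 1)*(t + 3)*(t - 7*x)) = -t + 7*x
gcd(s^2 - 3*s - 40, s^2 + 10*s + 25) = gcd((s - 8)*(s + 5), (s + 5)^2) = s + 5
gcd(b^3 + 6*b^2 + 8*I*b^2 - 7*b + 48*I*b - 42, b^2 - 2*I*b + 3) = b + I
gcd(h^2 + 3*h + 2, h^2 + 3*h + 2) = h^2 + 3*h + 2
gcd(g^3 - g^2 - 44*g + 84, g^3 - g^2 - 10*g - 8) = 1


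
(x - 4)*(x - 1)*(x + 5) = x^3 - 21*x + 20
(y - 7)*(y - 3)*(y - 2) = y^3 - 12*y^2 + 41*y - 42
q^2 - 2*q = q*(q - 2)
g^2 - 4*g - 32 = (g - 8)*(g + 4)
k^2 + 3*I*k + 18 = (k - 3*I)*(k + 6*I)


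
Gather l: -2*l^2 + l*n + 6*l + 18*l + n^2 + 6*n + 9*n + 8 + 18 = -2*l^2 + l*(n + 24) + n^2 + 15*n + 26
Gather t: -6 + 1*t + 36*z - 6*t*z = t*(1 - 6*z) + 36*z - 6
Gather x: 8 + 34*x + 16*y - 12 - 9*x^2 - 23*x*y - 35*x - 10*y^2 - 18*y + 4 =-9*x^2 + x*(-23*y - 1) - 10*y^2 - 2*y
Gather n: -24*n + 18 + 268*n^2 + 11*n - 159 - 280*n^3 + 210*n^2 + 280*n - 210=-280*n^3 + 478*n^2 + 267*n - 351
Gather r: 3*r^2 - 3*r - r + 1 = 3*r^2 - 4*r + 1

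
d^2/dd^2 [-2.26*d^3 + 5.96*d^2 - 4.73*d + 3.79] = 11.92 - 13.56*d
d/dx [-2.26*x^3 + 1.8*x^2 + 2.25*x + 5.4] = -6.78*x^2 + 3.6*x + 2.25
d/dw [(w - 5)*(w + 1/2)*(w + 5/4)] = 3*w^2 - 13*w/2 - 65/8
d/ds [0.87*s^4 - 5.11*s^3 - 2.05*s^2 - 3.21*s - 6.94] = 3.48*s^3 - 15.33*s^2 - 4.1*s - 3.21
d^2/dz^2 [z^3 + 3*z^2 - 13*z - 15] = 6*z + 6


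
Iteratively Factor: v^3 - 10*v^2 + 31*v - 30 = (v - 5)*(v^2 - 5*v + 6) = (v - 5)*(v - 2)*(v - 3)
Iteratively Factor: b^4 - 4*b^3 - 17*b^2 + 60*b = (b + 4)*(b^3 - 8*b^2 + 15*b) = b*(b + 4)*(b^2 - 8*b + 15) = b*(b - 3)*(b + 4)*(b - 5)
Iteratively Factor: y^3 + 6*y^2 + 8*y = (y + 2)*(y^2 + 4*y) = (y + 2)*(y + 4)*(y)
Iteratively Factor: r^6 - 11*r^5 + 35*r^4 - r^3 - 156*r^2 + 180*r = (r)*(r^5 - 11*r^4 + 35*r^3 - r^2 - 156*r + 180) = r*(r - 5)*(r^4 - 6*r^3 + 5*r^2 + 24*r - 36) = r*(r - 5)*(r - 3)*(r^3 - 3*r^2 - 4*r + 12) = r*(r - 5)*(r - 3)*(r - 2)*(r^2 - r - 6) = r*(r - 5)*(r - 3)^2*(r - 2)*(r + 2)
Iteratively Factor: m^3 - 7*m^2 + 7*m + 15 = (m + 1)*(m^2 - 8*m + 15) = (m - 3)*(m + 1)*(m - 5)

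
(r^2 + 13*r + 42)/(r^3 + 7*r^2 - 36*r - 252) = 1/(r - 6)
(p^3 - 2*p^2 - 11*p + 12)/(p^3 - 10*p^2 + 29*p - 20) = (p + 3)/(p - 5)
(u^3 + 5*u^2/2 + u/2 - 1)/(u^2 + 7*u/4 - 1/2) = 2*(2*u^2 + u - 1)/(4*u - 1)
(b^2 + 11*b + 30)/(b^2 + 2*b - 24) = (b + 5)/(b - 4)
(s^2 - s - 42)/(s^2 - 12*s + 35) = (s + 6)/(s - 5)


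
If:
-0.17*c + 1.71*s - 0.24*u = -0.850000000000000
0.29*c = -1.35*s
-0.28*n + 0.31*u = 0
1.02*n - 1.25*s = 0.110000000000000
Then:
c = 1.72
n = -0.35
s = -0.37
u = -0.31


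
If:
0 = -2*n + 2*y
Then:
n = y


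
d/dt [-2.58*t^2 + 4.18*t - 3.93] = 4.18 - 5.16*t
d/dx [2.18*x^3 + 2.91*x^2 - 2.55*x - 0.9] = 6.54*x^2 + 5.82*x - 2.55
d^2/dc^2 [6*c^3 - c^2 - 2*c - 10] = 36*c - 2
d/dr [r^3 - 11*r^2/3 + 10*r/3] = 3*r^2 - 22*r/3 + 10/3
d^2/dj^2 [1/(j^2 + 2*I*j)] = 2*(-j*(j + 2*I) + 4*(j + I)^2)/(j^3*(j + 2*I)^3)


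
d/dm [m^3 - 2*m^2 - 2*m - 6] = 3*m^2 - 4*m - 2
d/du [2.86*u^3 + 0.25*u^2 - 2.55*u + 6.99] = 8.58*u^2 + 0.5*u - 2.55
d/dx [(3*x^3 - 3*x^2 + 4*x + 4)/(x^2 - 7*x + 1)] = (3*x^4 - 42*x^3 + 26*x^2 - 14*x + 32)/(x^4 - 14*x^3 + 51*x^2 - 14*x + 1)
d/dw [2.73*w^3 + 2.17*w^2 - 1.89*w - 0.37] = 8.19*w^2 + 4.34*w - 1.89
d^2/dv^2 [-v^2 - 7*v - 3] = -2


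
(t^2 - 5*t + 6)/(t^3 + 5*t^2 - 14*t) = (t - 3)/(t*(t + 7))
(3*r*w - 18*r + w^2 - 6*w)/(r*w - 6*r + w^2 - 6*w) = (3*r + w)/(r + w)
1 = 1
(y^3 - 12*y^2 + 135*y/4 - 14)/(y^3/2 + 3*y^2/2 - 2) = (4*y^3 - 48*y^2 + 135*y - 56)/(2*(y^3 + 3*y^2 - 4))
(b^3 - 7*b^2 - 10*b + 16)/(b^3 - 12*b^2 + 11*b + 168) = (b^2 + b - 2)/(b^2 - 4*b - 21)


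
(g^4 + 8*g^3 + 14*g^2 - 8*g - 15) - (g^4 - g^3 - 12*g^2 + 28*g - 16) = 9*g^3 + 26*g^2 - 36*g + 1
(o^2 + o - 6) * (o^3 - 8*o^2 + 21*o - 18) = o^5 - 7*o^4 + 7*o^3 + 51*o^2 - 144*o + 108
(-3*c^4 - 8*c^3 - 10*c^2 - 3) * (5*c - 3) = -15*c^5 - 31*c^4 - 26*c^3 + 30*c^2 - 15*c + 9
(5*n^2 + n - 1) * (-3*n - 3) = -15*n^3 - 18*n^2 + 3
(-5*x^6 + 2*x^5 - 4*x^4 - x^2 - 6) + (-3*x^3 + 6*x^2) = -5*x^6 + 2*x^5 - 4*x^4 - 3*x^3 + 5*x^2 - 6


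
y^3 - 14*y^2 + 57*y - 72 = (y - 8)*(y - 3)^2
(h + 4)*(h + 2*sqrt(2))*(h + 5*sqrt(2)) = h^3 + 4*h^2 + 7*sqrt(2)*h^2 + 20*h + 28*sqrt(2)*h + 80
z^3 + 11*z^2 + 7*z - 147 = (z - 3)*(z + 7)^2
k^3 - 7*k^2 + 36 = (k - 6)*(k - 3)*(k + 2)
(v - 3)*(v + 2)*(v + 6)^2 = v^4 + 11*v^3 + 18*v^2 - 108*v - 216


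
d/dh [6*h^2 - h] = 12*h - 1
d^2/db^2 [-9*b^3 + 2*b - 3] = -54*b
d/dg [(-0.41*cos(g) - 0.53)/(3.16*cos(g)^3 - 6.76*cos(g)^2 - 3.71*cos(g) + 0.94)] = (-2.5912*cos(g)^3 - 2.2528*cos(g)^2 + 7.1656*cos(g) + 2.3517)*sin(g)/(9.9856*cos(g)^6 - 42.7232*cos(g)^5 + 22.2504*cos(g)^4 + 56.1*cos(g)^3 + 1.0553*cos(g)^2 - 6.9748*cos(g) + 0.8836)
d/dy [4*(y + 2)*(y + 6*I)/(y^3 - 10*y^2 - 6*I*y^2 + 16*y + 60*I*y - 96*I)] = (-4*y^4 + y^3*(-16 - 48*I) + 384*I*y^2 + y*(-576 + 192*I) + 5184 - 1536*I)/(y^6 + y^5*(-20 - 12*I) + y^4*(96 + 240*I) + y^3*(400 - 1584*I) + y^2*(-4496 + 3840*I) + y*(11520 - 3072*I) - 9216)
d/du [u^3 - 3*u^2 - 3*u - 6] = 3*u^2 - 6*u - 3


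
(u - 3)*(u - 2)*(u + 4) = u^3 - u^2 - 14*u + 24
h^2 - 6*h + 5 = (h - 5)*(h - 1)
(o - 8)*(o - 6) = o^2 - 14*o + 48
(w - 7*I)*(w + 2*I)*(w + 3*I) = w^3 - 2*I*w^2 + 29*w + 42*I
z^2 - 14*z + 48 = (z - 8)*(z - 6)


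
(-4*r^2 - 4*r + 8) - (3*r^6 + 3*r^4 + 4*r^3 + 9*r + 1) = -3*r^6 - 3*r^4 - 4*r^3 - 4*r^2 - 13*r + 7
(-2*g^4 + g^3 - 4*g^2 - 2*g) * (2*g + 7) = -4*g^5 - 12*g^4 - g^3 - 32*g^2 - 14*g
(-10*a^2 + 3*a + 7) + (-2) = -10*a^2 + 3*a + 5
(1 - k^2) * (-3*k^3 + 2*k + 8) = 3*k^5 - 5*k^3 - 8*k^2 + 2*k + 8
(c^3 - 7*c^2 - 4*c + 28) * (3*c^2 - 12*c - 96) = 3*c^5 - 33*c^4 - 24*c^3 + 804*c^2 + 48*c - 2688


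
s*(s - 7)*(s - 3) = s^3 - 10*s^2 + 21*s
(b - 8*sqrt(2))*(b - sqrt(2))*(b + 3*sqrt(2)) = b^3 - 6*sqrt(2)*b^2 - 38*b + 48*sqrt(2)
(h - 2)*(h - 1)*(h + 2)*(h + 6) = h^4 + 5*h^3 - 10*h^2 - 20*h + 24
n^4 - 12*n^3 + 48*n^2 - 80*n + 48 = (n - 6)*(n - 2)^3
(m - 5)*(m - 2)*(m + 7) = m^3 - 39*m + 70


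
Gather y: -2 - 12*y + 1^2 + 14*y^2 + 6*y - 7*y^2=7*y^2 - 6*y - 1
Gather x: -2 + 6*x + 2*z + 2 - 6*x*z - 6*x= -6*x*z + 2*z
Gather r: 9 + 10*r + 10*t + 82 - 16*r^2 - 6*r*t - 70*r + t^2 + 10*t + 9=-16*r^2 + r*(-6*t - 60) + t^2 + 20*t + 100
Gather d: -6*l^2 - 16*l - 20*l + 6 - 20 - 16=-6*l^2 - 36*l - 30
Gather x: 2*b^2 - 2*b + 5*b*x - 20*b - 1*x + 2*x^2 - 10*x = 2*b^2 - 22*b + 2*x^2 + x*(5*b - 11)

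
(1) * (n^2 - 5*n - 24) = n^2 - 5*n - 24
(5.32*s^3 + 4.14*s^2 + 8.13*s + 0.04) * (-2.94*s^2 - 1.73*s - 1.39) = -15.6408*s^5 - 21.3752*s^4 - 38.4592*s^3 - 19.9371*s^2 - 11.3699*s - 0.0556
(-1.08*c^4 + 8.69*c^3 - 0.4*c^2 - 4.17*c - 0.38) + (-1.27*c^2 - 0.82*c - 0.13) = -1.08*c^4 + 8.69*c^3 - 1.67*c^2 - 4.99*c - 0.51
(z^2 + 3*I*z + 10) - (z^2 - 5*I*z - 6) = 8*I*z + 16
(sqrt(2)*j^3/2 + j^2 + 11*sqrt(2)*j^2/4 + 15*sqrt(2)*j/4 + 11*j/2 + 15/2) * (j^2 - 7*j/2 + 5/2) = sqrt(2)*j^5/2 + j^4 + sqrt(2)*j^4 - 37*sqrt(2)*j^3/8 + 2*j^3 - 37*j^2/4 - 25*sqrt(2)*j^2/4 - 25*j/2 + 75*sqrt(2)*j/8 + 75/4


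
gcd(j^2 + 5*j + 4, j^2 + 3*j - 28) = 1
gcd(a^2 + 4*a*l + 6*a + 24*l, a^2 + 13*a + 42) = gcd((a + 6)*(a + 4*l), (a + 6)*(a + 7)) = a + 6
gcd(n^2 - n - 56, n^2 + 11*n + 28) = n + 7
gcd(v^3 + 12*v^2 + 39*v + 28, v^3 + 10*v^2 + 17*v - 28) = v^2 + 11*v + 28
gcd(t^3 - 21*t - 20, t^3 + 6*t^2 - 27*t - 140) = t^2 - t - 20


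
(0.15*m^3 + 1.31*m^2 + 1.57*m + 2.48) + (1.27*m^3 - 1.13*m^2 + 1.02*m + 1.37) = 1.42*m^3 + 0.18*m^2 + 2.59*m + 3.85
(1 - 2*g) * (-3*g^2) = 6*g^3 - 3*g^2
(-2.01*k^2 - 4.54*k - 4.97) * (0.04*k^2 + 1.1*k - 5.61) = -0.0804*k^4 - 2.3926*k^3 + 6.0833*k^2 + 20.0024*k + 27.8817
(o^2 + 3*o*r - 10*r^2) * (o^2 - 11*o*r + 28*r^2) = o^4 - 8*o^3*r - 15*o^2*r^2 + 194*o*r^3 - 280*r^4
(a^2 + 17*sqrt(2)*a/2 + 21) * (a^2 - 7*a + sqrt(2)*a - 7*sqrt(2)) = a^4 - 7*a^3 + 19*sqrt(2)*a^3/2 - 133*sqrt(2)*a^2/2 + 38*a^2 - 266*a + 21*sqrt(2)*a - 147*sqrt(2)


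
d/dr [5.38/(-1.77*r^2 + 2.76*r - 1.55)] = (19.0452*r - 14.8488)/(1.77*r^2 - 2.76*r + 1.55)^2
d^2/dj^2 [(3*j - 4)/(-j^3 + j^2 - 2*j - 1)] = 2*(-(3*j - 4)*(3*j^2 - 2*j + 2)^2 + (9*j^2 - 6*j + (3*j - 4)*(3*j - 1) + 6)*(j^3 - j^2 + 2*j + 1))/(j^3 - j^2 + 2*j + 1)^3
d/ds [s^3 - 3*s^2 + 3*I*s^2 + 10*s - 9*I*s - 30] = 3*s^2 + 6*s*(-1 + I) + 10 - 9*I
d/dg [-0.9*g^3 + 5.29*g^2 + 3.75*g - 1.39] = -2.7*g^2 + 10.58*g + 3.75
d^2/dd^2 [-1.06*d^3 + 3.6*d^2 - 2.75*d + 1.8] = 7.2 - 6.36*d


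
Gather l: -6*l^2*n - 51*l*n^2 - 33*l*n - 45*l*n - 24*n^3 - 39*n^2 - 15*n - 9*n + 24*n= -6*l^2*n + l*(-51*n^2 - 78*n) - 24*n^3 - 39*n^2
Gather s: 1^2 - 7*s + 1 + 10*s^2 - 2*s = 10*s^2 - 9*s + 2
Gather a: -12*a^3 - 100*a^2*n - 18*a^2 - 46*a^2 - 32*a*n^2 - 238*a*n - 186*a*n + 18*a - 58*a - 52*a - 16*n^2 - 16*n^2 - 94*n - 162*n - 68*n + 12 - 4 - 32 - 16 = -12*a^3 + a^2*(-100*n - 64) + a*(-32*n^2 - 424*n - 92) - 32*n^2 - 324*n - 40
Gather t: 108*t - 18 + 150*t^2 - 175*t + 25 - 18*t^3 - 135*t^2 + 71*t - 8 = -18*t^3 + 15*t^2 + 4*t - 1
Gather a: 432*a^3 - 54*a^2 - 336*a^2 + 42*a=432*a^3 - 390*a^2 + 42*a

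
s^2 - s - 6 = (s - 3)*(s + 2)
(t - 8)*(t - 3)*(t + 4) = t^3 - 7*t^2 - 20*t + 96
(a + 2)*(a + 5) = a^2 + 7*a + 10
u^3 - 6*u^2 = u^2*(u - 6)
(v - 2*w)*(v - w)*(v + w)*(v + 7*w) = v^4 + 5*v^3*w - 15*v^2*w^2 - 5*v*w^3 + 14*w^4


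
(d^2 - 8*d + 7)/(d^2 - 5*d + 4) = (d - 7)/(d - 4)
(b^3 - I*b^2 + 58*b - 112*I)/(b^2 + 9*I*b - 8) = (b^2 - 9*I*b - 14)/(b + I)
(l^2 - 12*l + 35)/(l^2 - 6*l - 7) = (l - 5)/(l + 1)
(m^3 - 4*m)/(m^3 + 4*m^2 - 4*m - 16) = m/(m + 4)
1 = 1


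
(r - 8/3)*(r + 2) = r^2 - 2*r/3 - 16/3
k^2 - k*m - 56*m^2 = (k - 8*m)*(k + 7*m)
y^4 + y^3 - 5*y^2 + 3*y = y*(y - 1)^2*(y + 3)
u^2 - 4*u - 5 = (u - 5)*(u + 1)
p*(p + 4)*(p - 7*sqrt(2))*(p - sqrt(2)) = p^4 - 8*sqrt(2)*p^3 + 4*p^3 - 32*sqrt(2)*p^2 + 14*p^2 + 56*p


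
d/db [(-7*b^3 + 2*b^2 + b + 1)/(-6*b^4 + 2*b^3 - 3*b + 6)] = ((21*b^2 - 4*b - 1)*(6*b^4 - 2*b^3 + 3*b - 6) + 3*(8*b^3 - 2*b^2 + 1)*(-7*b^3 + 2*b^2 + b + 1))/(6*b^4 - 2*b^3 + 3*b - 6)^2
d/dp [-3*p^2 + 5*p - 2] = 5 - 6*p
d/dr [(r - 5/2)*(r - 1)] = 2*r - 7/2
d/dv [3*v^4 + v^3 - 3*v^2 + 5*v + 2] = 12*v^3 + 3*v^2 - 6*v + 5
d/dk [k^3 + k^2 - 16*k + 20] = 3*k^2 + 2*k - 16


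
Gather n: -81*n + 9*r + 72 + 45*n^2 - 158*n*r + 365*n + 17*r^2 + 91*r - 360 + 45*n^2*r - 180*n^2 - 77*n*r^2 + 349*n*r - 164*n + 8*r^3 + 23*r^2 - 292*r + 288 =n^2*(45*r - 135) + n*(-77*r^2 + 191*r + 120) + 8*r^3 + 40*r^2 - 192*r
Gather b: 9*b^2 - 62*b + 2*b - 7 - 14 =9*b^2 - 60*b - 21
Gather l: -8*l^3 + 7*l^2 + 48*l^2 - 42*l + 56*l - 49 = -8*l^3 + 55*l^2 + 14*l - 49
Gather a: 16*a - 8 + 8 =16*a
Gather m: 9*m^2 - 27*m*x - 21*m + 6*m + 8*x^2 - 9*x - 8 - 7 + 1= 9*m^2 + m*(-27*x - 15) + 8*x^2 - 9*x - 14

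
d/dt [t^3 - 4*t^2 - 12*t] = 3*t^2 - 8*t - 12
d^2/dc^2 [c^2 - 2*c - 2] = 2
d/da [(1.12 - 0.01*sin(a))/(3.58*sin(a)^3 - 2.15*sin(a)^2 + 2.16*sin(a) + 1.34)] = (0.0716*sin(a)^3 - 12.0503*sin(a)^2 + 4.816*sin(a) - 2.4326)*cos(a)/(12.8164*sin(a)^6 - 15.394*sin(a)^5 + 20.0881*sin(a)^4 + 0.3064*sin(a)^3 - 1.0964*sin(a)^2 + 5.7888*sin(a) + 1.7956)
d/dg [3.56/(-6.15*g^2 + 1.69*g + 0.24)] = (43.788*g - 6.0164)/(-6.15*g^2 + 1.69*g + 0.24)^2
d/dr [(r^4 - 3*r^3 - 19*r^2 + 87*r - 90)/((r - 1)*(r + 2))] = 2*(r^5 - 7*r^3 - 44*r^2 + 128*r - 42)/(r^4 + 2*r^3 - 3*r^2 - 4*r + 4)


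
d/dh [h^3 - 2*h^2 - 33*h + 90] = 3*h^2 - 4*h - 33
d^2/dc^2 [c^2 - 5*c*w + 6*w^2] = 2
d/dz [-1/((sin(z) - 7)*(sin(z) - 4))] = (2*sin(z) - 11)*cos(z)/((sin(z) - 7)^2*(sin(z) - 4)^2)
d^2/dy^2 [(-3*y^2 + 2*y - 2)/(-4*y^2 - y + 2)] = 4*(-22*y^3 + 84*y^2 - 12*y + 13)/(64*y^6 + 48*y^5 - 84*y^4 - 47*y^3 + 42*y^2 + 12*y - 8)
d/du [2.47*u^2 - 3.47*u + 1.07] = 4.94*u - 3.47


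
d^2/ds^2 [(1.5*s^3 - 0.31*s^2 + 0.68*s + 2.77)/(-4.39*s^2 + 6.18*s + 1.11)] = (2.8421709430404e-14*s^5 - 5.6843418860808e-14*s^4 - 138.585232*s^3 - 372.976908*s^2 + 419.933592*s - 228.488532)/(84.604519*s^6 - 357.304734*s^5 + 438.817815*s^4 - 55.3419*s^3 - 110.953935*s^2 - 22.843134*s - 1.367631)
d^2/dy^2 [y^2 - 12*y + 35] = 2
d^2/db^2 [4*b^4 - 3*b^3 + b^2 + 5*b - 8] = 48*b^2 - 18*b + 2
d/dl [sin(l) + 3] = cos(l)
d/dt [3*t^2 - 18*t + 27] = 6*t - 18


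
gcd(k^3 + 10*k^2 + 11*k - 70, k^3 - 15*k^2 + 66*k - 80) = k - 2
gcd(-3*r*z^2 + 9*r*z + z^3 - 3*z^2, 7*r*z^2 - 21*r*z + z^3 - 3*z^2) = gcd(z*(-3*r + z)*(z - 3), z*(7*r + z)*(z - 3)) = z^2 - 3*z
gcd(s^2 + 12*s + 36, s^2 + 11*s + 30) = s + 6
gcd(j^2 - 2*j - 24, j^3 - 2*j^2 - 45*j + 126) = j - 6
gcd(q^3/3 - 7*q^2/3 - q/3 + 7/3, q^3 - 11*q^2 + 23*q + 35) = q^2 - 6*q - 7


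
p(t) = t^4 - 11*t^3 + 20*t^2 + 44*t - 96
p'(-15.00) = -21481.00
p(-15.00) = 91494.00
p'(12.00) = 2684.00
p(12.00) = 5040.00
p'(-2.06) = -213.41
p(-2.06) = 12.40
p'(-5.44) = -1794.15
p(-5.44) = 2903.17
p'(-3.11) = -519.90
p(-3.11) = 385.03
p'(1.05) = 54.25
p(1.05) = -39.27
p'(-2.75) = -398.75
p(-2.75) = 220.21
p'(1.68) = 37.03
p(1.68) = -9.82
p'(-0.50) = 15.25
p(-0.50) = -111.56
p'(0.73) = 57.17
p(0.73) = -57.22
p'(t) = 4*t^3 - 33*t^2 + 40*t + 44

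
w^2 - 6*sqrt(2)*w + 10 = (w - 5*sqrt(2))*(w - sqrt(2))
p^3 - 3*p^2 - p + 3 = (p - 3)*(p - 1)*(p + 1)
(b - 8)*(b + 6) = b^2 - 2*b - 48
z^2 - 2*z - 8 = (z - 4)*(z + 2)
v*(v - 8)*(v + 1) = v^3 - 7*v^2 - 8*v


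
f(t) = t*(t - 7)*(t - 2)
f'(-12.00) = 662.00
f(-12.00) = -3192.00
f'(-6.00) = 230.00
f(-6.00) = -624.00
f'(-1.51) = 48.02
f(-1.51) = -45.10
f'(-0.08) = 15.46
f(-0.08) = -1.18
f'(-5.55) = 206.31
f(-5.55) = -525.88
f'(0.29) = 9.03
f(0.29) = 3.33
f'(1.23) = -3.60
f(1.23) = 5.46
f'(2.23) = -11.22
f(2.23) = -2.45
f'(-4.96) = 177.08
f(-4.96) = -412.88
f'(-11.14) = 586.82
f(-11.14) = -2655.33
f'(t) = t*(t - 7) + t*(t - 2) + (t - 7)*(t - 2)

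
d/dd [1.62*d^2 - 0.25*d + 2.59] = 3.24*d - 0.25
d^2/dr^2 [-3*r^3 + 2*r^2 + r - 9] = 4 - 18*r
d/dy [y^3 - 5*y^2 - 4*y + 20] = 3*y^2 - 10*y - 4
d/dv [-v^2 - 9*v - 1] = -2*v - 9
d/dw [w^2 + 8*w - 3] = 2*w + 8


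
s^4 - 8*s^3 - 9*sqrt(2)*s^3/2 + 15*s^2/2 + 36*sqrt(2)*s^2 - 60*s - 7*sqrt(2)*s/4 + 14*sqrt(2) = (s - 8)*(s - 7*sqrt(2)/2)*(s - sqrt(2)/2)^2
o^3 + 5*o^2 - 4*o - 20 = (o - 2)*(o + 2)*(o + 5)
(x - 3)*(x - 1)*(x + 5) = x^3 + x^2 - 17*x + 15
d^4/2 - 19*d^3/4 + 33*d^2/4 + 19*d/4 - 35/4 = (d/2 + 1/2)*(d - 7)*(d - 5/2)*(d - 1)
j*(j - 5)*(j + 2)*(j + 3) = j^4 - 19*j^2 - 30*j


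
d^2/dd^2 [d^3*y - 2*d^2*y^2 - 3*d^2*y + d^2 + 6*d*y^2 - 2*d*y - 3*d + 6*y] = 6*d*y - 4*y^2 - 6*y + 2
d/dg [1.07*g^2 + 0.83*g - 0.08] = 2.14*g + 0.83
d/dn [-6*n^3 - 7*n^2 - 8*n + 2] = -18*n^2 - 14*n - 8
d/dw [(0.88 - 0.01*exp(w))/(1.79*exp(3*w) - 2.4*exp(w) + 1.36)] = ((0.01*exp(w) - 0.88)*(5.37*exp(2*w) - 2.4) - 0.0179*exp(3*w) + 0.024*exp(w) - 0.0136)*exp(w)/(1.79*exp(3*w) - 2.4*exp(w) + 1.36)^2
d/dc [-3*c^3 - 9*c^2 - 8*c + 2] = -9*c^2 - 18*c - 8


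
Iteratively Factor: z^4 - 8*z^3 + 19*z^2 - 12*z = (z)*(z^3 - 8*z^2 + 19*z - 12) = z*(z - 1)*(z^2 - 7*z + 12) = z*(z - 4)*(z - 1)*(z - 3)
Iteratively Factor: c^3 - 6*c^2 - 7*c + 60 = (c - 5)*(c^2 - c - 12) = (c - 5)*(c + 3)*(c - 4)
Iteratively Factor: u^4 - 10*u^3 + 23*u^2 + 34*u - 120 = (u - 3)*(u^3 - 7*u^2 + 2*u + 40) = (u - 5)*(u - 3)*(u^2 - 2*u - 8) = (u - 5)*(u - 4)*(u - 3)*(u + 2)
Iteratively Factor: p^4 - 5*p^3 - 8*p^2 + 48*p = (p - 4)*(p^3 - p^2 - 12*p) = (p - 4)*(p + 3)*(p^2 - 4*p) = (p - 4)^2*(p + 3)*(p)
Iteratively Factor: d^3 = (d)*(d^2) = d^2*(d)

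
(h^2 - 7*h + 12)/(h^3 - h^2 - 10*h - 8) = (h - 3)/(h^2 + 3*h + 2)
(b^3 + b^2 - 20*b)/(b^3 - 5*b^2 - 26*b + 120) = b/(b - 6)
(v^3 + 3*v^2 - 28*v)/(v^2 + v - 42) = v*(v - 4)/(v - 6)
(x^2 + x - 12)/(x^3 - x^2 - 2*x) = (-x^2 - x + 12)/(x*(-x^2 + x + 2))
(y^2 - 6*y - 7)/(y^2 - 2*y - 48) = (-y^2 + 6*y + 7)/(-y^2 + 2*y + 48)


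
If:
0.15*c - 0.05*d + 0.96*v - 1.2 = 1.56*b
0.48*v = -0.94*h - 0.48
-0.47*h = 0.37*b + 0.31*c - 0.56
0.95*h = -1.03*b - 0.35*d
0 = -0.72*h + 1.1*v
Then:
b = -0.71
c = 3.24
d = 3.14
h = -0.38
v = -0.25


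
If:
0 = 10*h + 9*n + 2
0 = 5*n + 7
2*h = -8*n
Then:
No Solution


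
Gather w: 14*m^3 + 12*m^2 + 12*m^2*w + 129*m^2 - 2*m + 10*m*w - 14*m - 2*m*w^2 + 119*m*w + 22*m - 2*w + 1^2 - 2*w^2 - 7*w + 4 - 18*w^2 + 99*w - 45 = 14*m^3 + 141*m^2 + 6*m + w^2*(-2*m - 20) + w*(12*m^2 + 129*m + 90) - 40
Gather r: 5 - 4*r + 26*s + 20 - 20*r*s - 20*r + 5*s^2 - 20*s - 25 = r*(-20*s - 24) + 5*s^2 + 6*s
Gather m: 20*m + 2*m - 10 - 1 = 22*m - 11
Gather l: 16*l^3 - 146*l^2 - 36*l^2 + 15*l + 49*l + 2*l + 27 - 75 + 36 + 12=16*l^3 - 182*l^2 + 66*l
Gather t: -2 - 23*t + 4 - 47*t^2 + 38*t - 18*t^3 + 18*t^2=-18*t^3 - 29*t^2 + 15*t + 2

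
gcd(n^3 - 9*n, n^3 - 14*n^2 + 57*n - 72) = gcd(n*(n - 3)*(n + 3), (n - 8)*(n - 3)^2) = n - 3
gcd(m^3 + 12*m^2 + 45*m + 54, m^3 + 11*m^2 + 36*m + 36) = m^2 + 9*m + 18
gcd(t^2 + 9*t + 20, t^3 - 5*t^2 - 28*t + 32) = t + 4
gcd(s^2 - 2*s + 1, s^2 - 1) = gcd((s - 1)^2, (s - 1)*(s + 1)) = s - 1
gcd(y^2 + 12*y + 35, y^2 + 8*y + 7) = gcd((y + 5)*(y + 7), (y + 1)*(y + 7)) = y + 7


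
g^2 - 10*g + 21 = (g - 7)*(g - 3)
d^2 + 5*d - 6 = (d - 1)*(d + 6)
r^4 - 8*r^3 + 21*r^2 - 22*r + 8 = (r - 4)*(r - 2)*(r - 1)^2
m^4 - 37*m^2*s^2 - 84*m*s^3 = m*(m - 7*s)*(m + 3*s)*(m + 4*s)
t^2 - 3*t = t*(t - 3)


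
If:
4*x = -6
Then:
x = -3/2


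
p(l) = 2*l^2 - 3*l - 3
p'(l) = 4*l - 3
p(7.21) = 79.34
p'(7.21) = 25.84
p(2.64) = 3.02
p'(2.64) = 7.56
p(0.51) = -4.01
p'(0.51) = -0.96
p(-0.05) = -2.84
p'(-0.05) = -3.20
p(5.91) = 49.13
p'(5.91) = 20.64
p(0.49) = -3.99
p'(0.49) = -1.04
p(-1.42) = 5.29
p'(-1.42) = -8.68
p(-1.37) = 4.86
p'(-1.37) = -8.48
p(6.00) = 51.00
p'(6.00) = 21.00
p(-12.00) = 321.00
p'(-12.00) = -51.00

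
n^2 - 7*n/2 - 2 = (n - 4)*(n + 1/2)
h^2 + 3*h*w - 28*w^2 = (h - 4*w)*(h + 7*w)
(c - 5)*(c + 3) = c^2 - 2*c - 15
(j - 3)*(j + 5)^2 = j^3 + 7*j^2 - 5*j - 75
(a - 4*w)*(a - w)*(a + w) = a^3 - 4*a^2*w - a*w^2 + 4*w^3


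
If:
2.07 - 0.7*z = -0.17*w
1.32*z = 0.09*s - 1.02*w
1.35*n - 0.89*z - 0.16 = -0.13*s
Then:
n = 13.4074074074074 - 5.24691358024691*z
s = 61.3333333333333*z - 138.0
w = 4.11764705882353*z - 12.1764705882353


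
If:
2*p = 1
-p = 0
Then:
No Solution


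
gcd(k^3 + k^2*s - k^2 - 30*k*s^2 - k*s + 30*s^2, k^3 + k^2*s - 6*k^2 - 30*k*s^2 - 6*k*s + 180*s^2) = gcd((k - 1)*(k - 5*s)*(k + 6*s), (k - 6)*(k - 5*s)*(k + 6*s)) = -k^2 - k*s + 30*s^2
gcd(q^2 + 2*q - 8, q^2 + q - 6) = q - 2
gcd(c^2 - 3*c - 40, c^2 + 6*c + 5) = c + 5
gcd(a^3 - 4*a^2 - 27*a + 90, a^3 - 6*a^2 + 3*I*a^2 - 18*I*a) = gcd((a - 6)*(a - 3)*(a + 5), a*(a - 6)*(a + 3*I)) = a - 6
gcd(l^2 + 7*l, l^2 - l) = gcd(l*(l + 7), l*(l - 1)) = l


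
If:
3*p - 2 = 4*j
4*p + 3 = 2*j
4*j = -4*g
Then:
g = 17/10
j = -17/10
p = -8/5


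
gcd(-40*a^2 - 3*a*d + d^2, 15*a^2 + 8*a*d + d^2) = 5*a + d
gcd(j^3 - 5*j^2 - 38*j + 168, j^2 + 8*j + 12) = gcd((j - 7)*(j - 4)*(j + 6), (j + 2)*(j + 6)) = j + 6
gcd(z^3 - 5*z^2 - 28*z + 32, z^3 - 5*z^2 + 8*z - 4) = z - 1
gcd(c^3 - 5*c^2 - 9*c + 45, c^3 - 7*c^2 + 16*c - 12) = c - 3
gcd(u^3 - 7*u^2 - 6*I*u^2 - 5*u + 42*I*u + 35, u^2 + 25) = u - 5*I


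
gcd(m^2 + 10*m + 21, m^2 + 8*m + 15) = m + 3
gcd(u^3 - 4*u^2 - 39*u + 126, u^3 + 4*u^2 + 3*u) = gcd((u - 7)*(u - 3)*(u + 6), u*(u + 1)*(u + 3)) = 1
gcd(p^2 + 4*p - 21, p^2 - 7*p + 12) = p - 3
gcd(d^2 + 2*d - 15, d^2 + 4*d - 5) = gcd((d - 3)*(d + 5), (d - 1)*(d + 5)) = d + 5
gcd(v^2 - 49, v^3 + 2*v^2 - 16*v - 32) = 1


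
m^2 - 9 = (m - 3)*(m + 3)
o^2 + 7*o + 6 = (o + 1)*(o + 6)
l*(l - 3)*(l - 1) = l^3 - 4*l^2 + 3*l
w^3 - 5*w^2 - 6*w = w*(w - 6)*(w + 1)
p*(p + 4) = p^2 + 4*p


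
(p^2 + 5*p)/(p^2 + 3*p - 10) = p/(p - 2)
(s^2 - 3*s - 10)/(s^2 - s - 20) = (s + 2)/(s + 4)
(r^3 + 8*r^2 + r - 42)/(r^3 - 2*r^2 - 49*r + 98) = (r + 3)/(r - 7)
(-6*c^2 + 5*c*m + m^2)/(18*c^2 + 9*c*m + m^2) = (-c + m)/(3*c + m)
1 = 1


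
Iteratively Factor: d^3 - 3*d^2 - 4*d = (d + 1)*(d^2 - 4*d) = (d - 4)*(d + 1)*(d)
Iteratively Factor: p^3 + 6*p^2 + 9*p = (p + 3)*(p^2 + 3*p) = (p + 3)^2*(p)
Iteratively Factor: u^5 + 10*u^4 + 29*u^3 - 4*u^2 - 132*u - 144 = (u + 2)*(u^4 + 8*u^3 + 13*u^2 - 30*u - 72) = (u + 2)*(u + 3)*(u^3 + 5*u^2 - 2*u - 24) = (u - 2)*(u + 2)*(u + 3)*(u^2 + 7*u + 12) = (u - 2)*(u + 2)*(u + 3)^2*(u + 4)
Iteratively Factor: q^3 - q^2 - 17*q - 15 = (q + 3)*(q^2 - 4*q - 5) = (q - 5)*(q + 3)*(q + 1)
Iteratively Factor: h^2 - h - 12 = (h - 4)*(h + 3)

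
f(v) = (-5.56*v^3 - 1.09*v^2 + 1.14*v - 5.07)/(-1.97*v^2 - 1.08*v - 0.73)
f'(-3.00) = 3.25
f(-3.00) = -8.66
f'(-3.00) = 3.25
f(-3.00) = -8.66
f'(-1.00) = 10.14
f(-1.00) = 1.07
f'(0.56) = -2.24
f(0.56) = 2.94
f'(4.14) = 2.80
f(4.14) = 10.61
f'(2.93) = 2.73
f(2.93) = 7.25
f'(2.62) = 2.69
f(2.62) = 6.41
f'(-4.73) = 2.95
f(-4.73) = -13.94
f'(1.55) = 2.17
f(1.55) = 3.73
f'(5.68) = 2.82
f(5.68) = 14.95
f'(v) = (3.94*v + 1.08)*(-5.56*v^3 - 1.09*v^2 + 1.14*v - 5.07)/(-1.97*v^2 - 1.08*v - 0.73)^2 + (-16.68*v^2 - 2.18*v + 1.14)/(-1.97*v^2 - 1.08*v - 0.73)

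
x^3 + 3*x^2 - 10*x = x*(x - 2)*(x + 5)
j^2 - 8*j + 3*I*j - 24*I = (j - 8)*(j + 3*I)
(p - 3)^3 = p^3 - 9*p^2 + 27*p - 27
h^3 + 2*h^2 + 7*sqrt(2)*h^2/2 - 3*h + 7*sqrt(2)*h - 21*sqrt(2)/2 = (h - 1)*(h + 3)*(h + 7*sqrt(2)/2)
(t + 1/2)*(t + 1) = t^2 + 3*t/2 + 1/2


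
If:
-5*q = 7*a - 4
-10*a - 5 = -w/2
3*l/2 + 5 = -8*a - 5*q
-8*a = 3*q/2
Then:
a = -12/59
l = -346/59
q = 64/59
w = 350/59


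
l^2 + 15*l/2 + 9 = (l + 3/2)*(l + 6)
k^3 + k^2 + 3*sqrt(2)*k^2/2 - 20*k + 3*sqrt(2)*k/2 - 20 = (k + 1)*(k - 5*sqrt(2)/2)*(k + 4*sqrt(2))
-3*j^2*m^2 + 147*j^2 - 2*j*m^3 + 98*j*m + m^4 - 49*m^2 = (-3*j + m)*(j + m)*(m - 7)*(m + 7)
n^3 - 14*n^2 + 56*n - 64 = (n - 8)*(n - 4)*(n - 2)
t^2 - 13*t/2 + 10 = (t - 4)*(t - 5/2)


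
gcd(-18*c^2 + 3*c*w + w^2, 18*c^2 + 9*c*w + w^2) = 6*c + w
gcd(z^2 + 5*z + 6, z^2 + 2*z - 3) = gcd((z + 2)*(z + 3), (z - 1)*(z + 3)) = z + 3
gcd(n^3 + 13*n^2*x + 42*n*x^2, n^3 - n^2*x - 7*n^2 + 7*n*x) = n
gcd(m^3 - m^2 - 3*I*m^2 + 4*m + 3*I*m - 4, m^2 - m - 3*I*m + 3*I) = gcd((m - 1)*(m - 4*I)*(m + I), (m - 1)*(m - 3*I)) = m - 1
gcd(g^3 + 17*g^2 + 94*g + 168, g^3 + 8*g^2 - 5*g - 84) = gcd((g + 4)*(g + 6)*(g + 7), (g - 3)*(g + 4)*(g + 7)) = g^2 + 11*g + 28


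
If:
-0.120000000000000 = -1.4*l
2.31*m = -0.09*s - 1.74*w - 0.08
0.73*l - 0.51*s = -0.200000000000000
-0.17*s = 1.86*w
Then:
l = 0.09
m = -0.02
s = 0.51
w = -0.05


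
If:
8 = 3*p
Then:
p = 8/3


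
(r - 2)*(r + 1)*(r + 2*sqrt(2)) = r^3 - r^2 + 2*sqrt(2)*r^2 - 2*sqrt(2)*r - 2*r - 4*sqrt(2)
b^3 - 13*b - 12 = (b - 4)*(b + 1)*(b + 3)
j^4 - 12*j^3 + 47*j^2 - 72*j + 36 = (j - 6)*(j - 3)*(j - 2)*(j - 1)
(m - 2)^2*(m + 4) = m^3 - 12*m + 16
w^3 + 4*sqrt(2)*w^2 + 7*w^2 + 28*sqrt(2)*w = w*(w + 7)*(w + 4*sqrt(2))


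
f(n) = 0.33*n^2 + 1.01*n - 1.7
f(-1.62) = -2.47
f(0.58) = -1.00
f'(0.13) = 1.10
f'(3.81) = 3.52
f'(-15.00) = -8.89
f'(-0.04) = 0.98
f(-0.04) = -1.74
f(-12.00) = 33.70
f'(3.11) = 3.06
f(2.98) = 4.24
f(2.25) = 2.24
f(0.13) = -1.56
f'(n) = 0.66*n + 1.01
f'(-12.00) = -6.91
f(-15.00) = 57.40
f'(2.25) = 2.50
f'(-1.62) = -0.06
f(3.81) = 6.94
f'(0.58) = 1.39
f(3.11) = 4.63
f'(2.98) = 2.98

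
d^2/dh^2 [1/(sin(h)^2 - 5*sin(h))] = (-4*sin(h) + 15 - 19/sin(h) - 30/sin(h)^2 + 50/sin(h)^3)/(sin(h) - 5)^3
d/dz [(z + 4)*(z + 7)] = 2*z + 11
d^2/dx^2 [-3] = 0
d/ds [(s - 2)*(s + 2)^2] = (s + 2)*(3*s - 2)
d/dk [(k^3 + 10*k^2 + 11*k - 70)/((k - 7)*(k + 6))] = (k^4 - 2*k^3 - 147*k^2 - 700*k - 532)/(k^4 - 2*k^3 - 83*k^2 + 84*k + 1764)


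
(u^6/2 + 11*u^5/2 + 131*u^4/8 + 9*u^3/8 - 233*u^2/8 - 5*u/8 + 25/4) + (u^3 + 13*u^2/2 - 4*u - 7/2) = u^6/2 + 11*u^5/2 + 131*u^4/8 + 17*u^3/8 - 181*u^2/8 - 37*u/8 + 11/4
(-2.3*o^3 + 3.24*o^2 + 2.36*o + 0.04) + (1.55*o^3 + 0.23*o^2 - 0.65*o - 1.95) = -0.75*o^3 + 3.47*o^2 + 1.71*o - 1.91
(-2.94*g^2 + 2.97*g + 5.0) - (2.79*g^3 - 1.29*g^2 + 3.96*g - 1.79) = -2.79*g^3 - 1.65*g^2 - 0.99*g + 6.79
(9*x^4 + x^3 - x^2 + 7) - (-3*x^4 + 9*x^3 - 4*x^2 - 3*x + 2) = 12*x^4 - 8*x^3 + 3*x^2 + 3*x + 5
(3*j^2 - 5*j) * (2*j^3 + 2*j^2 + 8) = 6*j^5 - 4*j^4 - 10*j^3 + 24*j^2 - 40*j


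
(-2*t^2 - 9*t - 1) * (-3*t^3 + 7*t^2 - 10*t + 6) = 6*t^5 + 13*t^4 - 40*t^3 + 71*t^2 - 44*t - 6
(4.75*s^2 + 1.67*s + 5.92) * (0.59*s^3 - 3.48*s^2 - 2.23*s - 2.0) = 2.8025*s^5 - 15.5447*s^4 - 12.9113*s^3 - 33.8257*s^2 - 16.5416*s - 11.84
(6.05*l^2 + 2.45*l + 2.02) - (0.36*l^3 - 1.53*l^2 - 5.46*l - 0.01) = -0.36*l^3 + 7.58*l^2 + 7.91*l + 2.03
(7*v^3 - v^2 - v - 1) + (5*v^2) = 7*v^3 + 4*v^2 - v - 1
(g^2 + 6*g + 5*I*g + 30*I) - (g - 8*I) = g^2 + 5*g + 5*I*g + 38*I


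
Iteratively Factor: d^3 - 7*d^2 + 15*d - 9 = (d - 3)*(d^2 - 4*d + 3) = (d - 3)^2*(d - 1)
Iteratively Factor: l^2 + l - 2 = (l + 2)*(l - 1)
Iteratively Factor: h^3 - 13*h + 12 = (h + 4)*(h^2 - 4*h + 3) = (h - 3)*(h + 4)*(h - 1)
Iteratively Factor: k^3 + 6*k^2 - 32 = (k + 4)*(k^2 + 2*k - 8) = (k + 4)^2*(k - 2)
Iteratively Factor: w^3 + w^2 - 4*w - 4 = (w - 2)*(w^2 + 3*w + 2) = (w - 2)*(w + 2)*(w + 1)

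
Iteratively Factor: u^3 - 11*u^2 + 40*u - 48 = (u - 4)*(u^2 - 7*u + 12) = (u - 4)*(u - 3)*(u - 4)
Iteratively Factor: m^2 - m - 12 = (m + 3)*(m - 4)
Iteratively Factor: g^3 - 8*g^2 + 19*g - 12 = (g - 1)*(g^2 - 7*g + 12) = (g - 3)*(g - 1)*(g - 4)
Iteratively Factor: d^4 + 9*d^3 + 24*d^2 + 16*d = (d)*(d^3 + 9*d^2 + 24*d + 16) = d*(d + 4)*(d^2 + 5*d + 4) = d*(d + 4)^2*(d + 1)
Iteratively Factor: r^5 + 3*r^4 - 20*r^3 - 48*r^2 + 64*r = (r)*(r^4 + 3*r^3 - 20*r^2 - 48*r + 64) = r*(r + 4)*(r^3 - r^2 - 16*r + 16) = r*(r - 1)*(r + 4)*(r^2 - 16) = r*(r - 1)*(r + 4)^2*(r - 4)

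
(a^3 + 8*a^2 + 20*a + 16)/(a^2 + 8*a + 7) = (a^3 + 8*a^2 + 20*a + 16)/(a^2 + 8*a + 7)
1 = 1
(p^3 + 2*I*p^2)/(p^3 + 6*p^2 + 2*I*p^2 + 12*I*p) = p/(p + 6)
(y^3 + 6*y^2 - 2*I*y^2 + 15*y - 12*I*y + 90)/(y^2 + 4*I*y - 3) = (y^2 + y*(6 - 5*I) - 30*I)/(y + I)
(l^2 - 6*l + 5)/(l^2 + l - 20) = (l^2 - 6*l + 5)/(l^2 + l - 20)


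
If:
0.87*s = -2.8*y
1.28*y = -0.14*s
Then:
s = 0.00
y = 0.00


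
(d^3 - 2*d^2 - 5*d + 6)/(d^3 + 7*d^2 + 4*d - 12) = (d - 3)/(d + 6)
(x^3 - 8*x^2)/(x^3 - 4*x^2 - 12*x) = x*(8 - x)/(-x^2 + 4*x + 12)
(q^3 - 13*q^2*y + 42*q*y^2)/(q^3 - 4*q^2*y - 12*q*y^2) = (q - 7*y)/(q + 2*y)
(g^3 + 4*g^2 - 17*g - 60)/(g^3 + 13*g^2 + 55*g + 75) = (g - 4)/(g + 5)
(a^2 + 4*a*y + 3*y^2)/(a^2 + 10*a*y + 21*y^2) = (a + y)/(a + 7*y)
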